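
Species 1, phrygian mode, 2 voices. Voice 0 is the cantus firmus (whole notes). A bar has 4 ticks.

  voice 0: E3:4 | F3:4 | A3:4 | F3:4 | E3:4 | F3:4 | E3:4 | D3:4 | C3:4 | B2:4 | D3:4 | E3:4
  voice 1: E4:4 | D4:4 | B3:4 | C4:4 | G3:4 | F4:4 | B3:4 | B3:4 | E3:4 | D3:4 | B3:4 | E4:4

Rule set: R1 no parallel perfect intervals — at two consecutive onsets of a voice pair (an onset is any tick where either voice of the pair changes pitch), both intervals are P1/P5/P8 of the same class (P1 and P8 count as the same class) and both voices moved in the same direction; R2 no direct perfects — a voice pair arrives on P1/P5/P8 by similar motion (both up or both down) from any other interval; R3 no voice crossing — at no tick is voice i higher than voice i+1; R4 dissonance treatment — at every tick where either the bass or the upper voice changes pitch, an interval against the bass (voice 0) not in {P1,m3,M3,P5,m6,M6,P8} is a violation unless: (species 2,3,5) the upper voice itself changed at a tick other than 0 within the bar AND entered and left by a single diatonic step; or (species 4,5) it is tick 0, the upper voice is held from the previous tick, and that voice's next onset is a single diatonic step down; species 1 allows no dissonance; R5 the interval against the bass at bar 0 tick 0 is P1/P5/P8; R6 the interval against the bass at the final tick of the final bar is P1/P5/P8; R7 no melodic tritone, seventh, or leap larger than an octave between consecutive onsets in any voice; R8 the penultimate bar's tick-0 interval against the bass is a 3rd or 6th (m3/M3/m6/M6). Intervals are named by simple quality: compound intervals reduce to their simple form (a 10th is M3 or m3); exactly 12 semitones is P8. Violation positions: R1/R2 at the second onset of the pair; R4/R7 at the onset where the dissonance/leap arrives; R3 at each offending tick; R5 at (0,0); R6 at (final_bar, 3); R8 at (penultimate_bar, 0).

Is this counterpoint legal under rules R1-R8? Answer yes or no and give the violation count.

No (6 violations)

bar 0: v0=E3 v1=E4 (P8)
bar 1: v0=F3 v1=D4 (M6)
bar 2: v0=A3 v1=B3 (M2)
bar 3: v0=F3 v1=C4 (P5)
bar 4: v0=E3 v1=G3 (m3)
bar 5: v0=F3 v1=F4 (P8)
bar 6: v0=E3 v1=B3 (P5)
bar 7: v0=D3 v1=B3 (M6)
bar 8: v0=C3 v1=E3 (M3)
bar 9: v0=B2 v1=D3 (m3)
bar 10: v0=D3 v1=B3 (M6)
bar 11: v0=E3 v1=E4 (P8)
  R4 @ bar2.0: A3/B3 M2 untreated
  R2 @ bar5.0: E3/G3 m3 -> F3/F4 P8 similar
  R7 @ bar5.0: G3->F4 leap 10st
  R2 @ bar6.0: F3/F4 P8 -> E3/B3 P5 similar
  R7 @ bar6.0: F4->B3 leap 6st
  R2 @ bar11.0: D3/B3 M6 -> E3/E4 P8 similar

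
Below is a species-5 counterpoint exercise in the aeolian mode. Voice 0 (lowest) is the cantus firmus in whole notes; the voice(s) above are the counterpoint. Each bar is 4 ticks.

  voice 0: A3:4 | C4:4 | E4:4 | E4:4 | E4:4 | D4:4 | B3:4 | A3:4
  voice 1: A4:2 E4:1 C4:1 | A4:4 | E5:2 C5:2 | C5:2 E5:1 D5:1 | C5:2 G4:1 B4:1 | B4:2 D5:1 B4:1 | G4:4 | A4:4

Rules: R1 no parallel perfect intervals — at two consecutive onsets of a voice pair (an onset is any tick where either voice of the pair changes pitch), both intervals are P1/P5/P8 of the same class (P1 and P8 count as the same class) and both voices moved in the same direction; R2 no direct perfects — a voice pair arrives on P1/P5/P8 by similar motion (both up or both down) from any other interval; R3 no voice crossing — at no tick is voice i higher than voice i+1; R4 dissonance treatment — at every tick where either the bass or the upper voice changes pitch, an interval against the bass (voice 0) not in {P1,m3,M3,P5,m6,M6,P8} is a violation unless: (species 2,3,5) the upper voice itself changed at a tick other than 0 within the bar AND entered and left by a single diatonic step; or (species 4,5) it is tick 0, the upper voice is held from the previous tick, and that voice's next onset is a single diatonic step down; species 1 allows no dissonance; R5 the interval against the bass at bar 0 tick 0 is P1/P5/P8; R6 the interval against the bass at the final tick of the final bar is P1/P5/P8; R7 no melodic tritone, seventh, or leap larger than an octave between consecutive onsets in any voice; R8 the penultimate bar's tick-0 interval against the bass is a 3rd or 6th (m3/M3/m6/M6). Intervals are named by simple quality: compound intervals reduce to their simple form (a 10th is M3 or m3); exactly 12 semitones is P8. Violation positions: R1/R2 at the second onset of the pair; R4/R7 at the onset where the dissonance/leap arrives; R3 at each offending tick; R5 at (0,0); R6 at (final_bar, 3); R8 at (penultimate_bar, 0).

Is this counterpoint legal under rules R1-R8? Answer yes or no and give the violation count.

No (1 violations)

bar 0: v0=A3 v1=A4 (P8)
bar 1: v0=C4 v1=A4 (M6)
bar 2: v0=E4 v1=E5 (P8)
bar 3: v0=E4 v1=C5 (m6)
bar 4: v0=E4 v1=C5 (m6)
bar 5: v0=D4 v1=B4 (M6)
bar 6: v0=B3 v1=G4 (m6)
bar 7: v0=A3 v1=A4 (P8)
  R2 @ bar2.0: C4/A4 M6 -> E4/E5 P8 similar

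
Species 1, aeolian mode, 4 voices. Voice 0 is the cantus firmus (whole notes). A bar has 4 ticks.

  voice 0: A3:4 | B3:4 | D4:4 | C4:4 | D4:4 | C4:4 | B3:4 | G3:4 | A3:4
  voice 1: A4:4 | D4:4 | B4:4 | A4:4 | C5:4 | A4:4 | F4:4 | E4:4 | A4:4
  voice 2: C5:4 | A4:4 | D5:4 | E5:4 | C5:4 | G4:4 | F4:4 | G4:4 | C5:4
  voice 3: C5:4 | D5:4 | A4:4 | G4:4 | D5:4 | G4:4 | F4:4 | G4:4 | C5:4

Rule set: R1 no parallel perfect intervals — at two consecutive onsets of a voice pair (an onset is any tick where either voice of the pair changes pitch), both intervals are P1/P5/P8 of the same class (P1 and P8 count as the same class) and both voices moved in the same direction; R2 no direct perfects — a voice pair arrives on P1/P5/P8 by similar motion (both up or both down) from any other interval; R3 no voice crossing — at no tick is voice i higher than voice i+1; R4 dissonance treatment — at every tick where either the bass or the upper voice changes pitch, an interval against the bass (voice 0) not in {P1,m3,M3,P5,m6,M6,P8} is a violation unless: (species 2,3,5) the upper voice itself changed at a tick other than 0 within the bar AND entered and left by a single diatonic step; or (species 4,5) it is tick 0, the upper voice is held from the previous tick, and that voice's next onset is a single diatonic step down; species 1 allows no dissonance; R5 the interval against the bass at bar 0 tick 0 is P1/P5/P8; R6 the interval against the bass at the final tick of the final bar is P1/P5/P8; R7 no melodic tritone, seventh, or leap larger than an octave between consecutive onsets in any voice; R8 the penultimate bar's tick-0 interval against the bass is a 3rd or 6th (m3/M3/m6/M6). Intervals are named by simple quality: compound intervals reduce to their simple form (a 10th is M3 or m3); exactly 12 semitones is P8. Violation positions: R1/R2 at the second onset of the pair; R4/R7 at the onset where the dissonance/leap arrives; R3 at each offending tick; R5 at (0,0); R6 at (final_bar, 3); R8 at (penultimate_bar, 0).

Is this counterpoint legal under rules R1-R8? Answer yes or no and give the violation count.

bar 0: v0=A3 v1=A4 v2=C5 v3=C5 (m3)
bar 1: v0=B3 v1=D4 v2=A4 v3=D5 (m3)
bar 2: v0=D4 v1=B4 v2=D5 v3=A4 (P5)
bar 3: v0=C4 v1=A4 v2=E5 v3=G4 (P5)
bar 4: v0=D4 v1=C5 v2=C5 v3=D5 (P8)
bar 5: v0=C4 v1=A4 v2=G4 v3=G4 (P5)
bar 6: v0=B3 v1=F4 v2=F4 v3=F4 (TT)
bar 7: v0=G3 v1=E4 v2=G4 v3=G4 (P8)
bar 8: v0=A3 v1=A4 v2=C5 v3=C5 (m3)
  R5 @ bar0.0: opens on m3
  R5 @ bar0.0: opens on m3
  R2 @ bar1.0: A4/C5 m3 -> D4/A4 P5 similar
  R4 @ bar1.0: B3/A4 m7 untreated
  R2 @ bar2.0: B3/A4 m7 -> D4/D5 P8 similar
  R3 @ bar2.0: D5 above A4
  R3 @ bar2.1: D5 above A4
  R3 @ bar2.2: D5 above A4
  R3 @ bar2.3: D5 above A4
  R1 @ bar3.0: D4/A4 P5 -> C4/G4 P5 similar
  R3 @ bar3.0: E5 above G4
  R3 @ bar3.1: E5 above G4
  R3 @ bar3.2: E5 above G4
  R3 @ bar3.3: E5 above G4
  R2 @ bar4.0: C4/G4 P5 -> D4/D5 P8 similar
  R4 @ bar4.0: D4/C5 m7 untreated
  R4 @ bar4.0: D4/C5 m7 untreated
  R2 @ bar5.0: D4/C5 m7 -> C4/G4 P5 similar
  R2 @ bar5.0: D4/D5 P8 -> C4/G4 P5 similar
  R2 @ bar5.0: C5/D5 M2 -> G4/G4 P1 similar
  R3 @ bar5.0: A4 above G4
  R3 @ bar5.1: A4 above G4
  R3 @ bar5.2: A4 above G4
  R3 @ bar5.3: A4 above G4
  R1 @ bar6.0: G4/G4 P1 -> F4/F4 P1 similar
  R2 @ bar6.0: A4/G4 M2 -> F4/F4 P1 similar
  R2 @ bar6.0: A4/G4 M2 -> F4/F4 P1 similar
  R4 @ bar6.0: B3/F4 TT untreated
  R4 @ bar6.0: B3/F4 TT untreated
  R4 @ bar6.0: B3/F4 TT untreated
  R1 @ bar7.0: F4/F4 P1 -> G4/G4 P1 similar
  R8 @ bar7.0: penult P8 not 3rd/6th
  R8 @ bar7.0: penult P8 not 3rd/6th
  R1 @ bar8.0: G4/G4 P1 -> C5/C5 P1 similar
  R2 @ bar8.0: G3/E4 M6 -> A3/A4 P8 similar
  R6 @ bar8.3: closes on m3
  R6 @ bar8.3: closes on m3

No (37 violations)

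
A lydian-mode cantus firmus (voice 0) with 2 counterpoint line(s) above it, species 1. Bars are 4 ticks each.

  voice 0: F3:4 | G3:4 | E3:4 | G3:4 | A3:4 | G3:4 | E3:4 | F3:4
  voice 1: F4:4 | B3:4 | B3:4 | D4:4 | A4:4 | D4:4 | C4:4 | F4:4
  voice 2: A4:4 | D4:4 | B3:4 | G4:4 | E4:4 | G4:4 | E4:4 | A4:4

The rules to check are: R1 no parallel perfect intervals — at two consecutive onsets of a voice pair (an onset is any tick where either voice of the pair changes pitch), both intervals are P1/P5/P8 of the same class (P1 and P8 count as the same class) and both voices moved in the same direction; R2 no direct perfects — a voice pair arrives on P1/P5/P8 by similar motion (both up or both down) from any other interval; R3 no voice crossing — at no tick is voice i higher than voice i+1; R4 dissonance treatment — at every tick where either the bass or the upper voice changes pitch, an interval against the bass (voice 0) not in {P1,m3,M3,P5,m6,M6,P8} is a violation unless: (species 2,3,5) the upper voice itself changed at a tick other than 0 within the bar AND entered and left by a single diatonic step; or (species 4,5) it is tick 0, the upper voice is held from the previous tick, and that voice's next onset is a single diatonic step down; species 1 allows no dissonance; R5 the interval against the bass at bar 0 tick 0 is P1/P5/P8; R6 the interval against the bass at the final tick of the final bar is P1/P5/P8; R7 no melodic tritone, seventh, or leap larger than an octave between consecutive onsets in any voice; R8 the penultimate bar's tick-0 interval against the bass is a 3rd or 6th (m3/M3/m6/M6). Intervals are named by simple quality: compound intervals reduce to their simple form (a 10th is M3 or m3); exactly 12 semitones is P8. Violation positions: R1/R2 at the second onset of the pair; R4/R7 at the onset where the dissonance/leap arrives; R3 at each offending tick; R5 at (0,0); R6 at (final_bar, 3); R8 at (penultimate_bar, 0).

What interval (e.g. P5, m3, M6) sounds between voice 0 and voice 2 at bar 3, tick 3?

P8

voice 0=G3 voice 2=G4 -> P8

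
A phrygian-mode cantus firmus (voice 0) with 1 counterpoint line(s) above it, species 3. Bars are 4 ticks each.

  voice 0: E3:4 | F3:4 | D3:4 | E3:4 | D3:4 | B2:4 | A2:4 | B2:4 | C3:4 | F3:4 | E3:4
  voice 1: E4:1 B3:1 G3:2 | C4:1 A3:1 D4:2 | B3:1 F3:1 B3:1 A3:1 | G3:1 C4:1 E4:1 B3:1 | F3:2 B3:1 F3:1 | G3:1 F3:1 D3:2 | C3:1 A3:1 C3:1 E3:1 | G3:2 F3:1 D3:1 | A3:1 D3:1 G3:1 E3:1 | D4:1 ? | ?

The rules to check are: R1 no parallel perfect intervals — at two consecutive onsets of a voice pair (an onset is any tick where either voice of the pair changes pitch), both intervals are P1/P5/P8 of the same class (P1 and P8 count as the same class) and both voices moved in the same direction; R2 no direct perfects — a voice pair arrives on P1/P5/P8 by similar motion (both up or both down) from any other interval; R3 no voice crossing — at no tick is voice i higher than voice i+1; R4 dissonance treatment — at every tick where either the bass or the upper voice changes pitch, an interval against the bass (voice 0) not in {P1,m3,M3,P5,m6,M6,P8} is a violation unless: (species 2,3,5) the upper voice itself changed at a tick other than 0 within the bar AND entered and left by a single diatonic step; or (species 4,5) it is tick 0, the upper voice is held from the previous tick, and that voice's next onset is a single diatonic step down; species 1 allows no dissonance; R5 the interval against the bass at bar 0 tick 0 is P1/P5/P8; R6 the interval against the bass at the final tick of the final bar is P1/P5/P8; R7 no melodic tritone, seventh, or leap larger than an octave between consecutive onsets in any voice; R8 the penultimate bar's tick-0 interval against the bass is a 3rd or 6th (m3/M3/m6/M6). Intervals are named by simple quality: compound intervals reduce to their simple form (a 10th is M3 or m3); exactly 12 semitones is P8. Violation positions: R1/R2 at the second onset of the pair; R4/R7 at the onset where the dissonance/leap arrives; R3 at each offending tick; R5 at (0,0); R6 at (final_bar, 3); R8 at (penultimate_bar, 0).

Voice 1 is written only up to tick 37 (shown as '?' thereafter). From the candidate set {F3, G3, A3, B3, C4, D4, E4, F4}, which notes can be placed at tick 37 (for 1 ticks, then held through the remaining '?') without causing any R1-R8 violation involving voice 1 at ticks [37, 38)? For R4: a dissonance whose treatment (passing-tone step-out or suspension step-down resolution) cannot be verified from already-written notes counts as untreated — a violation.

{A3, C4, D4, F3, F4}

F3: legal
G3: violates R4
A3: legal
B3: violates R4
C4: legal
D4: legal
E4: violates R4
F4: legal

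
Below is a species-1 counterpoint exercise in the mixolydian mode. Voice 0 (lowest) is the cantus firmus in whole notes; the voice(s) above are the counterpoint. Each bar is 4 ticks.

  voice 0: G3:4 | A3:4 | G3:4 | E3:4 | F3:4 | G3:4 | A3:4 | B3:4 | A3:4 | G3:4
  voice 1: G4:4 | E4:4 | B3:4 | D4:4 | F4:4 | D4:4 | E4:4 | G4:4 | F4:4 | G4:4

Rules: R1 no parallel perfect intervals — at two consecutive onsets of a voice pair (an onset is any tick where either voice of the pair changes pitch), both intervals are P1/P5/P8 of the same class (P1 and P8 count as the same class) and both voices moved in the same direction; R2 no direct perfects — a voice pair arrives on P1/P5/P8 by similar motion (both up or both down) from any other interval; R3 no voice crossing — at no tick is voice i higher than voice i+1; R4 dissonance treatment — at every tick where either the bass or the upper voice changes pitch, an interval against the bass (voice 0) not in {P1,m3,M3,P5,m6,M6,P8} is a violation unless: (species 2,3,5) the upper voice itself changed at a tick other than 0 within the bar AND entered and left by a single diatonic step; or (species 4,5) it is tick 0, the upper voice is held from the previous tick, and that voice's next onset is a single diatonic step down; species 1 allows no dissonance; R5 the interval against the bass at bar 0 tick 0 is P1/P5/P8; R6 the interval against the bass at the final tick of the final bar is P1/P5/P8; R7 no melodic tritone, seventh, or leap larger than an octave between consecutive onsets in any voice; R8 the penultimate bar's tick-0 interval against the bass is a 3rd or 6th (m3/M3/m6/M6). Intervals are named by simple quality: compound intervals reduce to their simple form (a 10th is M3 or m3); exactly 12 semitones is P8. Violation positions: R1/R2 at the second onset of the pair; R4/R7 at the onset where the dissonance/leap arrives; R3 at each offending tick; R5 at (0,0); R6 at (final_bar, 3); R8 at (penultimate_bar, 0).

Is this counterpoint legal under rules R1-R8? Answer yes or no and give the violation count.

bar 0: v0=G3 v1=G4 (P8)
bar 1: v0=A3 v1=E4 (P5)
bar 2: v0=G3 v1=B3 (M3)
bar 3: v0=E3 v1=D4 (m7)
bar 4: v0=F3 v1=F4 (P8)
bar 5: v0=G3 v1=D4 (P5)
bar 6: v0=A3 v1=E4 (P5)
bar 7: v0=B3 v1=G4 (m6)
bar 8: v0=A3 v1=F4 (m6)
bar 9: v0=G3 v1=G4 (P8)
  R4 @ bar3.0: E3/D4 m7 untreated
  R2 @ bar4.0: E3/D4 m7 -> F3/F4 P8 similar
  R1 @ bar6.0: G3/D4 P5 -> A3/E4 P5 similar

No (3 violations)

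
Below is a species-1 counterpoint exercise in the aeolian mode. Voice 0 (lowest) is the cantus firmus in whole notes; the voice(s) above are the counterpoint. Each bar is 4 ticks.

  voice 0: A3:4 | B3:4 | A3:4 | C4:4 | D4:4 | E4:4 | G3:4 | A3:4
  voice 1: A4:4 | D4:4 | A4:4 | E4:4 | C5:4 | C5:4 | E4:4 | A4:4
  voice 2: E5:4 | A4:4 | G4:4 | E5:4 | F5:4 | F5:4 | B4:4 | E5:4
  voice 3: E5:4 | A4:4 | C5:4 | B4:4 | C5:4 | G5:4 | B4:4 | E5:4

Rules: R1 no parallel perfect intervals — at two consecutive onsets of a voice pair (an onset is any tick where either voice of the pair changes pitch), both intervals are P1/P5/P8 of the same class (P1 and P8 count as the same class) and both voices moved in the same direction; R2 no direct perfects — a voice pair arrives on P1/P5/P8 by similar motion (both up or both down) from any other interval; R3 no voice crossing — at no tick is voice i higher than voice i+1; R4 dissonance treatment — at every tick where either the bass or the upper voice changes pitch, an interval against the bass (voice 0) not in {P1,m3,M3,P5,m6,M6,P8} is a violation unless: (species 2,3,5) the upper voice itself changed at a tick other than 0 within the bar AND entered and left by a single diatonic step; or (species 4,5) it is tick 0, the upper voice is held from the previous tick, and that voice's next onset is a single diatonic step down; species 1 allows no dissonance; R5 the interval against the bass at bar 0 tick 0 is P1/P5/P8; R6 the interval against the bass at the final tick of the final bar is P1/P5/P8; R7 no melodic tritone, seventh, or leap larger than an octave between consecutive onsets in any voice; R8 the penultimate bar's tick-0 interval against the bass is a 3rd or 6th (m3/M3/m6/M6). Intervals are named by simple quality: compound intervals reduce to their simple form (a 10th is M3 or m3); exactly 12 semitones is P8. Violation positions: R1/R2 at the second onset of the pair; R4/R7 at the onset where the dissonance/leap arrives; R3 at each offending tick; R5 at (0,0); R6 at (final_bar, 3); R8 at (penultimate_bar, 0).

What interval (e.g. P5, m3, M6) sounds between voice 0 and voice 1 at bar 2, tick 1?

voice 0=A3 voice 1=A4 -> P8

P8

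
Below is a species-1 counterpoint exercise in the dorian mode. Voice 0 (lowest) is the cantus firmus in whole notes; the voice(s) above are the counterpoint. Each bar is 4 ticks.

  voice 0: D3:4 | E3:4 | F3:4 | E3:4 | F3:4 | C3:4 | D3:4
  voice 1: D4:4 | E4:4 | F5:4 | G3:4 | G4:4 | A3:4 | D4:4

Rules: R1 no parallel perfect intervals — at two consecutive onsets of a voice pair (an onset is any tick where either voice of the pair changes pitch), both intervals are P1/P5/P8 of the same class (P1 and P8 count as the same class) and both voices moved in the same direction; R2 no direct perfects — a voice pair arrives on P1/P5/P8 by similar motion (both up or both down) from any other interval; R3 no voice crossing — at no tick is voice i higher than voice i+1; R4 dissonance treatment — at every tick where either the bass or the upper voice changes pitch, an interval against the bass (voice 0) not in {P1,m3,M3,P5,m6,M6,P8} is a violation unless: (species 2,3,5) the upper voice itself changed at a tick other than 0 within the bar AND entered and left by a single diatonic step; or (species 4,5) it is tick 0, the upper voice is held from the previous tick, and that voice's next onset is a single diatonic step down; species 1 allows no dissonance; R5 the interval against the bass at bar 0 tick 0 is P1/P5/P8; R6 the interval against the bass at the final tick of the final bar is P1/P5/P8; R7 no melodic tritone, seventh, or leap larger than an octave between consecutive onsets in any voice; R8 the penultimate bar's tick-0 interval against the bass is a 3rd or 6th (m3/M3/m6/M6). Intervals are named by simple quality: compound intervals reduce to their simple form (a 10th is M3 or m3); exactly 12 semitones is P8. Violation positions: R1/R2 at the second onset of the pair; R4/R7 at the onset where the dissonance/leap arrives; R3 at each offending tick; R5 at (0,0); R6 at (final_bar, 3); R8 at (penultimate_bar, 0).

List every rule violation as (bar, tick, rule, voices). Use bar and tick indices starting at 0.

bar 0: v0=D3 v1=D4 downbeat P8
bar 1: v0=E3 v1=E4 downbeat P8
bar 2: v0=F3 v1=F5 downbeat P1
bar 3: v0=E3 v1=G3 downbeat m3
bar 4: v0=F3 v1=G4 downbeat M2
bar 5: v0=C3 v1=A3 downbeat M6
bar 6: v0=D3 v1=D4 downbeat P8
  -> R1 @ bar 1 tick 0 v(0, 1): D3/D4 P8 -> E3/E4 P8 similar
  -> R1 @ bar 2 tick 0 v(0, 1): E3/E4 P8 -> F3/F5 P1 similar
  -> R7 @ bar 2 tick 0 v(1,): E4->F5 leap 13st
  -> R7 @ bar 3 tick 0 v(1,): F5->G3 leap 22st
  -> R4 @ bar 4 tick 0 v(0, 1): F3/G4 M2 untreated
  -> R7 @ bar 5 tick 0 v(1,): G4->A3 leap 10st
  -> R2 @ bar 6 tick 0 v(0, 1): C3/A3 M6 -> D3/D4 P8 similar

(1, 0, R1, (0, 1))
(2, 0, R1, (0, 1))
(2, 0, R7, (1,))
(3, 0, R7, (1,))
(4, 0, R4, (0, 1))
(5, 0, R7, (1,))
(6, 0, R2, (0, 1))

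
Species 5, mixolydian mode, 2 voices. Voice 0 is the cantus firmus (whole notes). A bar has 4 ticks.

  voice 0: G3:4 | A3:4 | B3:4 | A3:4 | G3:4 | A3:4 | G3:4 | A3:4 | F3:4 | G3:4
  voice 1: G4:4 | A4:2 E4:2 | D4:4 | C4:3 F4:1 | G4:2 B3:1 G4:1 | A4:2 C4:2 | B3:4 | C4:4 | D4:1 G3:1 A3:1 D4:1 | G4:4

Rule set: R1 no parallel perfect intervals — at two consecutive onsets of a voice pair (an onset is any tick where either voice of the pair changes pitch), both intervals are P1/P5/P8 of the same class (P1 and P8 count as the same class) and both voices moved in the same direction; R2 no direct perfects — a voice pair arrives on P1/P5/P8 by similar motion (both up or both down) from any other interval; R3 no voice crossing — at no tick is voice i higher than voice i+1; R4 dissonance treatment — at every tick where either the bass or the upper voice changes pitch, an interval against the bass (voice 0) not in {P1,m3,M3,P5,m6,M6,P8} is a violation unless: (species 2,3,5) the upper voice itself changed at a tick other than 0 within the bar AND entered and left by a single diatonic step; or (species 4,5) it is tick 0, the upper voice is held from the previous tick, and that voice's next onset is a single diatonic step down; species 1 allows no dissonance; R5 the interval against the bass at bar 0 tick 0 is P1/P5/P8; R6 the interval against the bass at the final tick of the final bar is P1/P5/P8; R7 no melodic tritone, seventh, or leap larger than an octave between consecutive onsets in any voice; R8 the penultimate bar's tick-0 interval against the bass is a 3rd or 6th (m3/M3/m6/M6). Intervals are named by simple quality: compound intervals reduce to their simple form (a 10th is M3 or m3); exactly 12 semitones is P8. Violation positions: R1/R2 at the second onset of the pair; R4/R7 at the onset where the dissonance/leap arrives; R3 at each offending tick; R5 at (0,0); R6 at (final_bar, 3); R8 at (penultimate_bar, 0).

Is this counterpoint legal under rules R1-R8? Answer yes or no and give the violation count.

bar 0: v0=G3 v1=G4 (P8)
bar 1: v0=A3 v1=A4 (P8)
bar 2: v0=B3 v1=D4 (m3)
bar 3: v0=A3 v1=C4 (m3)
bar 4: v0=G3 v1=G4 (P8)
bar 5: v0=A3 v1=A4 (P8)
bar 6: v0=G3 v1=B3 (M3)
bar 7: v0=A3 v1=C4 (m3)
bar 8: v0=F3 v1=D4 (M6)
bar 9: v0=G3 v1=G4 (P8)
  R1 @ bar1.0: G3/G4 P8 -> A3/A4 P8 similar
  R1 @ bar5.0: G3/G4 P8 -> A3/A4 P8 similar
  R4 @ bar8.1: F3/G3 M2 untreated
  R2 @ bar9.0: F3/D4 M6 -> G3/G4 P8 similar

No (4 violations)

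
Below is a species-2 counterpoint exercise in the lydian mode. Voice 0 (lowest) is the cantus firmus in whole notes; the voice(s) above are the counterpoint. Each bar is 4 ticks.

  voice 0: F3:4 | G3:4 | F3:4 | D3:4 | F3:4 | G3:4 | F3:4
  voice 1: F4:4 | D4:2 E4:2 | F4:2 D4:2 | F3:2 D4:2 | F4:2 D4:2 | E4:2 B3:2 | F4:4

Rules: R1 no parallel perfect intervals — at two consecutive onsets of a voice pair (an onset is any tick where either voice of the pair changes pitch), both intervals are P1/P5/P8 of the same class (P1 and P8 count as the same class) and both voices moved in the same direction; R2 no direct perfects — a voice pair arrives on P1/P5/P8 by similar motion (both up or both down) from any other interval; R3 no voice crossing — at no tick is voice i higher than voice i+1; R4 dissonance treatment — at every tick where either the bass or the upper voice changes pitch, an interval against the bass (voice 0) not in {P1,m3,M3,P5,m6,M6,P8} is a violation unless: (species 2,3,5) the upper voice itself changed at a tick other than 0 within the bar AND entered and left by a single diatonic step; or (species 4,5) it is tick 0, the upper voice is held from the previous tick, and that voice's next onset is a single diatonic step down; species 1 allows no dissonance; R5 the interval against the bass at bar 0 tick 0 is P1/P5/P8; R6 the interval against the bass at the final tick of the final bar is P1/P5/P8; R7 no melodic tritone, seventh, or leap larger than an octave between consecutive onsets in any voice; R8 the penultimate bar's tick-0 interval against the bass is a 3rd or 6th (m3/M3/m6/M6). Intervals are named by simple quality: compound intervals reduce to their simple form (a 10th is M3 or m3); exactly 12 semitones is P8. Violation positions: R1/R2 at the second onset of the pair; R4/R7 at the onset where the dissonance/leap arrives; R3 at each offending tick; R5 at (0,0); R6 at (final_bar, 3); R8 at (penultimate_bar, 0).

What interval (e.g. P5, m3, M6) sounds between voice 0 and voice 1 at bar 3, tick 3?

P8

voice 0=D3 voice 1=D4 -> P8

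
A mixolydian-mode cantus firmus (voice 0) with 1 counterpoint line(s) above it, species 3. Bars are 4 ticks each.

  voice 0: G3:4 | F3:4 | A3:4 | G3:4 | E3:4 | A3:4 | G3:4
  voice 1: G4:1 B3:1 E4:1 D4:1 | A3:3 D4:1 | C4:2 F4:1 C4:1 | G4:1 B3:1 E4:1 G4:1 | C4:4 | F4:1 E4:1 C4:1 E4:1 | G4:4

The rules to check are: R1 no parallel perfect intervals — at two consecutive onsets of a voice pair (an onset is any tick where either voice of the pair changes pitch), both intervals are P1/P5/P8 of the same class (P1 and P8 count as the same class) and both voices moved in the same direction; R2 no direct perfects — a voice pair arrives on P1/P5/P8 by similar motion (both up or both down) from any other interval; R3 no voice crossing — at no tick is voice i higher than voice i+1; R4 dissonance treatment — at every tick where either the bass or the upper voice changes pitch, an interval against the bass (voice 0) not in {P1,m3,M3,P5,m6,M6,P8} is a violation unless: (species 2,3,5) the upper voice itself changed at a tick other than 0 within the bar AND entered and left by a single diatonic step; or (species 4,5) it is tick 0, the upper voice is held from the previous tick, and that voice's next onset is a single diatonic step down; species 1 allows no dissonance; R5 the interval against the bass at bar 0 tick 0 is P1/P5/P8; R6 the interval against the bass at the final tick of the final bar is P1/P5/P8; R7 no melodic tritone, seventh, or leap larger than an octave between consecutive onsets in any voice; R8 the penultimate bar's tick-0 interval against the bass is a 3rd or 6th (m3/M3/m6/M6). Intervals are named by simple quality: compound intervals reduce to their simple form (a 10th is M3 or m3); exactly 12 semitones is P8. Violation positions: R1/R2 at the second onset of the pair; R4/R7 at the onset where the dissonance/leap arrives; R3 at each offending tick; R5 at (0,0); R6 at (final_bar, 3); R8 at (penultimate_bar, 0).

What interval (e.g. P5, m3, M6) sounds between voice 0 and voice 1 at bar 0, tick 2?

M6

voice 0=G3 voice 1=E4 -> M6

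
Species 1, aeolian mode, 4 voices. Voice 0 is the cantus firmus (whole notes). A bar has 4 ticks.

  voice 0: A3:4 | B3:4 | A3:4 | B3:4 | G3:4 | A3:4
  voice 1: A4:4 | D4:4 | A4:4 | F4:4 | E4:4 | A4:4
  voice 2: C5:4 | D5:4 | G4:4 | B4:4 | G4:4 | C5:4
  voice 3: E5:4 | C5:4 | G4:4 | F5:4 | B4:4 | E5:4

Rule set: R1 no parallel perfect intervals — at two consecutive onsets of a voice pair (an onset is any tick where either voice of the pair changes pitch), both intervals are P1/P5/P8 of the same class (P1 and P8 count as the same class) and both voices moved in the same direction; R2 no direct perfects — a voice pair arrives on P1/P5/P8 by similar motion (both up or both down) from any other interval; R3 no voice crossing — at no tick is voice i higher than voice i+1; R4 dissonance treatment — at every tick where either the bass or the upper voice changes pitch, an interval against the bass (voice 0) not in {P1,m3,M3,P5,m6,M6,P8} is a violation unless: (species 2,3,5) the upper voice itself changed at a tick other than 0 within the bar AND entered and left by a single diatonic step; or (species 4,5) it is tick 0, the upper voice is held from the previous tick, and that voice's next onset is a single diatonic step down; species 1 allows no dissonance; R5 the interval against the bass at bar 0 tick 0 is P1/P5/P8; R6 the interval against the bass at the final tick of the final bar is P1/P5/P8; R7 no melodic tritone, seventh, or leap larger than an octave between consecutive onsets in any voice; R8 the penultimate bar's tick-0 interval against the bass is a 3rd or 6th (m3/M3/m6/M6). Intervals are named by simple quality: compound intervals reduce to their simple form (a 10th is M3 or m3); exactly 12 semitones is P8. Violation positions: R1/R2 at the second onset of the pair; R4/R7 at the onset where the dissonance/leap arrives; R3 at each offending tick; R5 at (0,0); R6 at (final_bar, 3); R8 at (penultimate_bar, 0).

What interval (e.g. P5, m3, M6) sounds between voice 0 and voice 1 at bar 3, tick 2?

TT

voice 0=B3 voice 1=F4 -> TT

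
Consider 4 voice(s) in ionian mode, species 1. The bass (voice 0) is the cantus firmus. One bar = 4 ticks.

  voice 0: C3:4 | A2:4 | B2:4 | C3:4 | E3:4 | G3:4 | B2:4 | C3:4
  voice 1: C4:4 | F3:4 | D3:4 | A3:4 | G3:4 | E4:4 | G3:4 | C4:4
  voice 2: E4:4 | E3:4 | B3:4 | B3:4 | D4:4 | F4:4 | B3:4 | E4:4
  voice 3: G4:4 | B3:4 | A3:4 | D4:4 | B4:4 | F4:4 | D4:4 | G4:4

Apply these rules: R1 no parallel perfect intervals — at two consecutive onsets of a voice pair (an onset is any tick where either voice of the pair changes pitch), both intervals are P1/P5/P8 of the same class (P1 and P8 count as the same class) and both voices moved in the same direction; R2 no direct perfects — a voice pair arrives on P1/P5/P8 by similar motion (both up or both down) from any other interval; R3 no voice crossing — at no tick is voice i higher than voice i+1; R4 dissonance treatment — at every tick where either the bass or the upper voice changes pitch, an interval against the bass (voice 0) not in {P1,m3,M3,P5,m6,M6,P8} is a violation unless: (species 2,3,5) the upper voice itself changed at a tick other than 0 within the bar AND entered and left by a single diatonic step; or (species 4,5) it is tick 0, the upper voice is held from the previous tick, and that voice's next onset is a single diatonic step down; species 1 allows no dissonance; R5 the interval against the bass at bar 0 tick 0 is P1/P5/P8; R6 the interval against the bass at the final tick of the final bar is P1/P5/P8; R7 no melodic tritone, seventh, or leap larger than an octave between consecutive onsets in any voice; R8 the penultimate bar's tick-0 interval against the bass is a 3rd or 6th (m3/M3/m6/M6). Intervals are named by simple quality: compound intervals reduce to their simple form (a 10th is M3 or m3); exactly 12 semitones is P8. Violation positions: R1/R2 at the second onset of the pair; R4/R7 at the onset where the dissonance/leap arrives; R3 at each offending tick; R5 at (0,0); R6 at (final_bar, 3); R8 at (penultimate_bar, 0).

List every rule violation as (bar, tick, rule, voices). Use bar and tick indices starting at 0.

bar 0: v0=C3 v1=C4 v2=E4 v3=G4 downbeat P5
bar 1: v0=A2 v1=F3 v2=E3 v3=B3 downbeat M2
bar 2: v0=B2 v1=D3 v2=B3 v3=A3 downbeat m7
bar 3: v0=C3 v1=A3 v2=B3 v3=D4 downbeat M2
bar 4: v0=E3 v1=G3 v2=D4 v3=B4 downbeat P5
bar 5: v0=G3 v1=E4 v2=F4 v3=F4 downbeat m7
bar 6: v0=B2 v1=G3 v2=B3 v3=D4 downbeat m3
bar 7: v0=C3 v1=C4 v2=E4 v3=G4 downbeat P5
  -> R5 @ bar 0 tick 0 v(0, 2): opens on M3
  -> R2 @ bar 1 tick 0 v(0, 2): C3/E4 M3 -> A2/E3 P5 similar
  -> R2 @ bar 1 tick 0 v(2, 3): E4/G4 m3 -> E3/B3 P5 similar
  -> R3 @ bar 1 tick 0 v(1, 2): F3 above E3
  -> R4 @ bar 1 tick 0 v(0, 3): A2/B3 M2 untreated
  -> R3 @ bar 1 tick 1 v(1, 2): F3 above E3
  -> R3 @ bar 1 tick 2 v(1, 2): F3 above E3
  -> R3 @ bar 1 tick 3 v(1, 2): F3 above E3
  -> R2 @ bar 2 tick 0 v(0, 2): A2/E3 P5 -> B2/B3 P8 similar
  -> R2 @ bar 2 tick 0 v(1, 3): F3/B3 TT -> D3/A3 P5 similar
  -> R3 @ bar 2 tick 0 v(2, 3): B3 above A3
  -> R4 @ bar 2 tick 0 v(0, 3): B2/A3 m7 untreated
  -> R3 @ bar 2 tick 1 v(2, 3): B3 above A3
  -> R3 @ bar 2 tick 2 v(2, 3): B3 above A3
  -> R3 @ bar 2 tick 3 v(2, 3): B3 above A3
  -> R4 @ bar 3 tick 0 v(0, 2): C3/B3 M7 untreated
  -> R4 @ bar 3 tick 0 v(0, 3): C3/D4 M2 untreated
  -> R2 @ bar 4 tick 0 v(0, 3): C3/D4 M2 -> E3/B4 P5 similar
  -> R4 @ bar 4 tick 0 v(0, 2): E3/D4 m7 untreated
  -> R4 @ bar 5 tick 0 v(0, 2): G3/F4 m7 untreated
  -> R4 @ bar 5 tick 0 v(0, 3): G3/F4 m7 untreated
  -> R7 @ bar 5 tick 0 v(3,): B4->F4 leap 6st
  -> R2 @ bar 6 tick 0 v(0, 2): G3/F4 m7 -> B2/B3 P8 similar
  -> R2 @ bar 6 tick 0 v(1, 3): E4/F4 m2 -> G3/D4 P5 similar
  -> R7 @ bar 6 tick 0 v(2,): F4->B3 leap 6st
  -> R8 @ bar 6 tick 0 v(0, 2): penult P8 not 3rd/6th
  -> R1 @ bar 7 tick 0 v(1, 3): G3/D4 P5 -> C4/G4 P5 similar
  -> R2 @ bar 7 tick 0 v(0, 1): B2/G3 m6 -> C3/C4 P8 similar
  -> R2 @ bar 7 tick 0 v(0, 3): B2/D4 m3 -> C3/G4 P5 similar
  -> R6 @ bar 7 tick 3 v(0, 2): closes on M3

(0, 0, R5, (0, 2))
(1, 0, R2, (0, 2))
(1, 0, R2, (2, 3))
(1, 0, R3, (1, 2))
(1, 0, R4, (0, 3))
(1, 1, R3, (1, 2))
(1, 2, R3, (1, 2))
(1, 3, R3, (1, 2))
(2, 0, R2, (0, 2))
(2, 0, R2, (1, 3))
(2, 0, R3, (2, 3))
(2, 0, R4, (0, 3))
(2, 1, R3, (2, 3))
(2, 2, R3, (2, 3))
(2, 3, R3, (2, 3))
(3, 0, R4, (0, 2))
(3, 0, R4, (0, 3))
(4, 0, R2, (0, 3))
(4, 0, R4, (0, 2))
(5, 0, R4, (0, 2))
(5, 0, R4, (0, 3))
(5, 0, R7, (3,))
(6, 0, R2, (0, 2))
(6, 0, R2, (1, 3))
(6, 0, R7, (2,))
(6, 0, R8, (0, 2))
(7, 0, R1, (1, 3))
(7, 0, R2, (0, 1))
(7, 0, R2, (0, 3))
(7, 3, R6, (0, 2))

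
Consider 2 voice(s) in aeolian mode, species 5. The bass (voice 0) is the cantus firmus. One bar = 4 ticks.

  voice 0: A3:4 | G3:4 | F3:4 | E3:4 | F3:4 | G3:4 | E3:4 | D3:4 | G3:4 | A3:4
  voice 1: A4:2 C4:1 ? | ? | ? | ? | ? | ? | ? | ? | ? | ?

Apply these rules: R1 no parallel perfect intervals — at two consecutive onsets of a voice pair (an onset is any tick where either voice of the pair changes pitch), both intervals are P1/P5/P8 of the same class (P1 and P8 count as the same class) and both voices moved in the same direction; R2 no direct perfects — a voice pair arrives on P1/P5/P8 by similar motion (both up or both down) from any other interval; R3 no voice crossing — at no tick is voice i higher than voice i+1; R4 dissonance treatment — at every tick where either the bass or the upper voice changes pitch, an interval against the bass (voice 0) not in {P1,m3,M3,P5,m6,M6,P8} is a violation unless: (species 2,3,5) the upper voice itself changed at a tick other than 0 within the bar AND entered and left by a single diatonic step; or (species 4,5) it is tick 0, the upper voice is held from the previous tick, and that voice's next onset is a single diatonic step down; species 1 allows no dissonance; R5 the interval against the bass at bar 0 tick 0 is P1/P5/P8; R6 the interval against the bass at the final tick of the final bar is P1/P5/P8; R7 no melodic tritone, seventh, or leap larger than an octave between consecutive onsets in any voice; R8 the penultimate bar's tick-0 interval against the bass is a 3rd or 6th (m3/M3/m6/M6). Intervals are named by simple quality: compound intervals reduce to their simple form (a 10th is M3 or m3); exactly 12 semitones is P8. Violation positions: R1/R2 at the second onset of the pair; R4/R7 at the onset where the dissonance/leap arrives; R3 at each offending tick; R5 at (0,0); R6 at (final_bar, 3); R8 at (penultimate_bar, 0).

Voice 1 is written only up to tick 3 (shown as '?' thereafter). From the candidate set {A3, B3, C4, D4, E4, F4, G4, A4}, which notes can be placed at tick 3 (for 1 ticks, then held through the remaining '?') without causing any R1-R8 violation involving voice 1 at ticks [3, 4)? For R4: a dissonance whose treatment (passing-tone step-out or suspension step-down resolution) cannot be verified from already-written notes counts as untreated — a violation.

A3: legal
B3: violates R4
C4: legal
D4: violates R4
E4: legal
F4: legal
G4: violates R4
A4: legal

{A3, A4, C4, E4, F4}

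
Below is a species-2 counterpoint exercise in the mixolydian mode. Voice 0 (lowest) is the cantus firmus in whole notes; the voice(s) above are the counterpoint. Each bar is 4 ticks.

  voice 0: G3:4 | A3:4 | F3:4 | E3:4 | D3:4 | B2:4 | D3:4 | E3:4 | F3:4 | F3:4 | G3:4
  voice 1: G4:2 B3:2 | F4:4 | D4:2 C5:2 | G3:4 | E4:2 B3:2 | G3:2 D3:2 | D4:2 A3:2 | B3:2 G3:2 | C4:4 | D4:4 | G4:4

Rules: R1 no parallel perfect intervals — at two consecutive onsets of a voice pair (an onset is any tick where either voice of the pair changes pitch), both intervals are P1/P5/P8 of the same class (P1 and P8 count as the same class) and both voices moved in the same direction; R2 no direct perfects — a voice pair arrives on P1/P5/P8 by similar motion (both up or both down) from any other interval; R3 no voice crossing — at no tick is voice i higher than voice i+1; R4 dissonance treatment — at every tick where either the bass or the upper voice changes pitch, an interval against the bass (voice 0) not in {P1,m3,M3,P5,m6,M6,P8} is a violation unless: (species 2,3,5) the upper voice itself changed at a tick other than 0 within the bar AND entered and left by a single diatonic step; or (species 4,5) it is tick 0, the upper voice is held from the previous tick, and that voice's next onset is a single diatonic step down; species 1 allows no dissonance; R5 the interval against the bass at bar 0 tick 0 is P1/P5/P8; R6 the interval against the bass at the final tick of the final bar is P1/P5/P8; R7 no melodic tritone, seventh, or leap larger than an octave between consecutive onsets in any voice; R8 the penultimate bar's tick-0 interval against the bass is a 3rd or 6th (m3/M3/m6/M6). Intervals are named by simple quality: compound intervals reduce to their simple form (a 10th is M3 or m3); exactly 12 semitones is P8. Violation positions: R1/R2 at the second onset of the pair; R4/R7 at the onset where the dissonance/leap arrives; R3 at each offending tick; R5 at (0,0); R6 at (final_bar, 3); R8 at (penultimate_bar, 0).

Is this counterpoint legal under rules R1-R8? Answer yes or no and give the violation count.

No (8 violations)

bar 0: v0=G3 v1=G4 (P8)
bar 1: v0=A3 v1=F4 (m6)
bar 2: v0=F3 v1=D4 (M6)
bar 3: v0=E3 v1=G3 (m3)
bar 4: v0=D3 v1=E4 (M2)
bar 5: v0=B2 v1=G3 (m6)
bar 6: v0=D3 v1=D4 (P8)
bar 7: v0=E3 v1=B3 (P5)
bar 8: v0=F3 v1=C4 (P5)
bar 9: v0=F3 v1=D4 (M6)
bar 10: v0=G3 v1=G4 (P8)
  R7 @ bar1.0: B3->F4 leap 6st
  R7 @ bar2.2: D4->C5 leap 10st
  R7 @ bar3.0: C5->G3 leap 17st
  R4 @ bar4.0: D3/E4 M2 untreated
  R2 @ bar6.0: B2/D3 m3 -> D3/D4 P8 similar
  R1 @ bar7.0: D3/A3 P5 -> E3/B3 P5 similar
  R2 @ bar8.0: E3/G3 m3 -> F3/C4 P5 similar
  R2 @ bar10.0: F3/D4 M6 -> G3/G4 P8 similar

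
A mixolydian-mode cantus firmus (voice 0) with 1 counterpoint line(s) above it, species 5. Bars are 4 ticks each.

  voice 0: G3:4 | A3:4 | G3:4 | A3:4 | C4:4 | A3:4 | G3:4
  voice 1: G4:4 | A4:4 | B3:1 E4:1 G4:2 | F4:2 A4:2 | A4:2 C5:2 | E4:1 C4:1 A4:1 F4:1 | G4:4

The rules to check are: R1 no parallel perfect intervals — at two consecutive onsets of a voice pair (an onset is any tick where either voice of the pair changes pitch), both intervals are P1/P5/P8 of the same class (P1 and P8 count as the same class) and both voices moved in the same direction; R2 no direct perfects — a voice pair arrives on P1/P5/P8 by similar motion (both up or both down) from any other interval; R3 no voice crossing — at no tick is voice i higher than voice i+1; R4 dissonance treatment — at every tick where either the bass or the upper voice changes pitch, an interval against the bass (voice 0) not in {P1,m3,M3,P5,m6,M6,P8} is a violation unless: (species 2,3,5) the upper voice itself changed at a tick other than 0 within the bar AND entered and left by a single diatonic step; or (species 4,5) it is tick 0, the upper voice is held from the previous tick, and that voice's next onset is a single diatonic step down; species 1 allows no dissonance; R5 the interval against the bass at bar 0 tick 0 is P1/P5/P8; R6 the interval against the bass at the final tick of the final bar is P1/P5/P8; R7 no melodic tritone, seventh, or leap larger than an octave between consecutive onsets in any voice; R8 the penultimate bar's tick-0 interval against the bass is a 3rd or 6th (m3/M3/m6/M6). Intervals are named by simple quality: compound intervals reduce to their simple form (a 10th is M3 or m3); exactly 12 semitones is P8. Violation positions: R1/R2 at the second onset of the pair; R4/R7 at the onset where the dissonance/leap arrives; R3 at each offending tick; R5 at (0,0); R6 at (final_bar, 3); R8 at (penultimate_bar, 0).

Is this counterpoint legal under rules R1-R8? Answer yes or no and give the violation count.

No (4 violations)

bar 0: v0=G3 v1=G4 (P8)
bar 1: v0=A3 v1=A4 (P8)
bar 2: v0=G3 v1=B3 (M3)
bar 3: v0=A3 v1=F4 (m6)
bar 4: v0=C4 v1=A4 (M6)
bar 5: v0=A3 v1=E4 (P5)
bar 6: v0=G3 v1=G4 (P8)
  R1 @ bar1.0: G3/G4 P8 -> A3/A4 P8 similar
  R7 @ bar2.0: A4->B3 leap 10st
  R2 @ bar5.0: C4/C5 P8 -> A3/E4 P5 similar
  R8 @ bar5.0: penult P5 not 3rd/6th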